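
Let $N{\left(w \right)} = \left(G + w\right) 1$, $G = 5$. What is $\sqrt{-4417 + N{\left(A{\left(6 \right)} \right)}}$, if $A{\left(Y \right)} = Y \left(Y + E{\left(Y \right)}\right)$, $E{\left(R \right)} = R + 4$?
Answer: $2 i \sqrt{1079} \approx 65.696 i$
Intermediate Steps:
$E{\left(R \right)} = 4 + R$
$A{\left(Y \right)} = Y \left(4 + 2 Y\right)$ ($A{\left(Y \right)} = Y \left(Y + \left(4 + Y\right)\right) = Y \left(4 + 2 Y\right)$)
$N{\left(w \right)} = 5 + w$ ($N{\left(w \right)} = \left(5 + w\right) 1 = 5 + w$)
$\sqrt{-4417 + N{\left(A{\left(6 \right)} \right)}} = \sqrt{-4417 + \left(5 + 2 \cdot 6 \left(2 + 6\right)\right)} = \sqrt{-4417 + \left(5 + 2 \cdot 6 \cdot 8\right)} = \sqrt{-4417 + \left(5 + 96\right)} = \sqrt{-4417 + 101} = \sqrt{-4316} = 2 i \sqrt{1079}$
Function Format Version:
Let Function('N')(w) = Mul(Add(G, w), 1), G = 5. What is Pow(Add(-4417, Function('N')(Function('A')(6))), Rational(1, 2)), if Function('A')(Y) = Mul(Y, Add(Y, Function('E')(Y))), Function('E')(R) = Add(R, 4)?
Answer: Mul(2, I, Pow(1079, Rational(1, 2))) ≈ Mul(65.696, I)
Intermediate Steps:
Function('E')(R) = Add(4, R)
Function('A')(Y) = Mul(Y, Add(4, Mul(2, Y))) (Function('A')(Y) = Mul(Y, Add(Y, Add(4, Y))) = Mul(Y, Add(4, Mul(2, Y))))
Function('N')(w) = Add(5, w) (Function('N')(w) = Mul(Add(5, w), 1) = Add(5, w))
Pow(Add(-4417, Function('N')(Function('A')(6))), Rational(1, 2)) = Pow(Add(-4417, Add(5, Mul(2, 6, Add(2, 6)))), Rational(1, 2)) = Pow(Add(-4417, Add(5, Mul(2, 6, 8))), Rational(1, 2)) = Pow(Add(-4417, Add(5, 96)), Rational(1, 2)) = Pow(Add(-4417, 101), Rational(1, 2)) = Pow(-4316, Rational(1, 2)) = Mul(2, I, Pow(1079, Rational(1, 2)))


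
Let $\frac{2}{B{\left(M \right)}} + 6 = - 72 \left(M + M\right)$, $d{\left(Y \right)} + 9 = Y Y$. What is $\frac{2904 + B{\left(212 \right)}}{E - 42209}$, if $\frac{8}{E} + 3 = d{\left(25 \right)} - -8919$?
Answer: $- \frac{105651179561}{1535616615015} \approx -0.0688$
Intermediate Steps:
$d{\left(Y \right)} = -9 + Y^{2}$ ($d{\left(Y \right)} = -9 + Y Y = -9 + Y^{2}$)
$E = \frac{2}{2383}$ ($E = \frac{8}{-3 - \left(-8910 - 625\right)} = \frac{8}{-3 + \left(\left(-9 + 625\right) + 8919\right)} = \frac{8}{-3 + \left(616 + 8919\right)} = \frac{8}{-3 + 9535} = \frac{8}{9532} = 8 \cdot \frac{1}{9532} = \frac{2}{2383} \approx 0.00083928$)
$B{\left(M \right)} = \frac{2}{-6 - 144 M}$ ($B{\left(M \right)} = \frac{2}{-6 - 72 \left(M + M\right)} = \frac{2}{-6 - 72 \cdot 2 M} = \frac{2}{-6 - 144 M}$)
$\frac{2904 + B{\left(212 \right)}}{E - 42209} = \frac{2904 - \frac{1}{3 + 72 \cdot 212}}{\frac{2}{2383} - 42209} = \frac{2904 - \frac{1}{3 + 15264}}{- \frac{100584045}{2383}} = \left(2904 - \frac{1}{15267}\right) \left(- \frac{2383}{100584045}\right) = \frac{44335367}{15267} \left(- \frac{2383}{100584045}\right) = - \frac{105651179561}{1535616615015}$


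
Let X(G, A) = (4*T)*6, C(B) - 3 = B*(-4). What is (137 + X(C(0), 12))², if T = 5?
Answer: 66049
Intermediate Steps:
C(B) = 3 - 4*B (C(B) = 3 + B*(-4) = 3 - 4*B)
X(G, A) = 120 (X(G, A) = (4*5)*6 = 20*6 = 120)
(137 + X(C(0), 12))² = (137 + 120)² = 257² = 66049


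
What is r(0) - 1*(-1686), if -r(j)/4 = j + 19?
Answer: 1610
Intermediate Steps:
r(j) = -76 - 4*j (r(j) = -4*(j + 19) = -4*(19 + j) = -76 - 4*j)
r(0) - 1*(-1686) = (-76 - 4*0) - 1*(-1686) = (-76 + 0) + 1686 = -76 + 1686 = 1610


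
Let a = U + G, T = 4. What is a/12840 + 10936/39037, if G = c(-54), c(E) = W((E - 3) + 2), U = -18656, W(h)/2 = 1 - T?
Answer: -294045127/250617540 ≈ -1.1733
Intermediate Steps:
W(h) = -6 (W(h) = 2*(1 - 1*4) = 2*(1 - 4) = 2*(-3) = -6)
c(E) = -6
G = -6
a = -18662 (a = -18656 - 6 = -18662)
a/12840 + 10936/39037 = -18662/12840 + 10936/39037 = -18662*1/12840 + 10936*(1/39037) = -9331/6420 + 10936/39037 = -294045127/250617540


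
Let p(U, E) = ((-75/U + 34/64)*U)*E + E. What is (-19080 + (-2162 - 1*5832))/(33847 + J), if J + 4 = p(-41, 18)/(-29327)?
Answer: -12703987168/15880246161 ≈ -0.79999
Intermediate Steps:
p(U, E) = E + E*U*(17/32 - 75/U) (p(U, E) = ((-75/U + 34*(1/64))*U)*E + E = ((-75/U + 17/32)*U)*E + E = ((17/32 - 75/U)*U)*E + E = (U*(17/32 - 75/U))*E + E = E*U*(17/32 - 75/U) + E = E + E*U*(17/32 - 75/U))
J = -1849343/469232 (J = -4 + ((1/32)*18*(-2368 + 17*(-41)))/(-29327) = -4 + ((1/32)*18*(-2368 - 697))*(-1/29327) = -4 + ((1/32)*18*(-3065))*(-1/29327) = -4 - 27585/16*(-1/29327) = -4 + 27585/469232 = -1849343/469232 ≈ -3.9412)
(-19080 + (-2162 - 1*5832))/(33847 + J) = (-19080 + (-2162 - 1*5832))/(33847 - 1849343/469232) = (-19080 + (-2162 - 5832))/(15880246161/469232) = (-19080 - 7994)*(469232/15880246161) = -27074*469232/15880246161 = -12703987168/15880246161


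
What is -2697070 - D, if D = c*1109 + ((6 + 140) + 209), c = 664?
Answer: -3433801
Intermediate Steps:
D = 736731 (D = 664*1109 + ((6 + 140) + 209) = 736376 + (146 + 209) = 736376 + 355 = 736731)
-2697070 - D = -2697070 - 1*736731 = -2697070 - 736731 = -3433801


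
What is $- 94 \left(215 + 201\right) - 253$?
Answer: $-39357$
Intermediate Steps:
$- 94 \left(215 + 201\right) - 253 = \left(-94\right) 416 - 253 = -39104 - 253 = -39357$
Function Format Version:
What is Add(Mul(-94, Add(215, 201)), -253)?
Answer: -39357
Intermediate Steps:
Add(Mul(-94, Add(215, 201)), -253) = Add(Mul(-94, 416), -253) = Add(-39104, -253) = -39357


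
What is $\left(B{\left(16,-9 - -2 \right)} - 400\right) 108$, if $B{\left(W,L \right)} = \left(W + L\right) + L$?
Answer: $-42984$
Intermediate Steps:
$B{\left(W,L \right)} = W + 2 L$ ($B{\left(W,L \right)} = \left(L + W\right) + L = W + 2 L$)
$\left(B{\left(16,-9 - -2 \right)} - 400\right) 108 = \left(\left(16 + 2 \left(-9 - -2\right)\right) - 400\right) 108 = \left(\left(16 + 2 \left(-9 + 2\right)\right) - 400\right) 108 = \left(\left(16 + 2 \left(-7\right)\right) - 400\right) 108 = \left(\left(16 - 14\right) - 400\right) 108 = \left(2 - 400\right) 108 = \left(-398\right) 108 = -42984$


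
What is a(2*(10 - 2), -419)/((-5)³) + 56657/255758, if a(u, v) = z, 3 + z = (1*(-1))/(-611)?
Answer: 4795727031/19533517250 ≈ 0.24551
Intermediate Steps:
z = -1832/611 (z = -3 + (1*(-1))/(-611) = -3 - 1*(-1/611) = -3 + 1/611 = -1832/611 ≈ -2.9984)
a(u, v) = -1832/611
a(2*(10 - 2), -419)/((-5)³) + 56657/255758 = -1832/(611*((-5)³)) + 56657/255758 = -1832/611/(-125) + 56657*(1/255758) = -1832/611*(-1/125) + 56657/255758 = 1832/76375 + 56657/255758 = 4795727031/19533517250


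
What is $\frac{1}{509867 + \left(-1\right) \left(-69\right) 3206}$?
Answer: $\frac{1}{731081} \approx 1.3678 \cdot 10^{-6}$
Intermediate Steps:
$\frac{1}{509867 + \left(-1\right) \left(-69\right) 3206} = \frac{1}{509867 + 69 \cdot 3206} = \frac{1}{509867 + 221214} = \frac{1}{731081}$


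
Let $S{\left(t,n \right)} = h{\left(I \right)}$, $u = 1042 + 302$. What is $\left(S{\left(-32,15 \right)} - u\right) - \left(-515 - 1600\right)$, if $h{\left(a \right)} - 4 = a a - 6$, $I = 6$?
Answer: $805$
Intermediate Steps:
$u = 1344$
$h{\left(a \right)} = -2 + a^{2}$ ($h{\left(a \right)} = 4 + \left(a a - 6\right) = 4 + \left(a^{2} - 6\right) = 4 + \left(-6 + a^{2}\right) = -2 + a^{2}$)
$S{\left(t,n \right)} = 34$ ($S{\left(t,n \right)} = -2 + 6^{2} = -2 + 36 = 34$)
$\left(S{\left(-32,15 \right)} - u\right) - \left(-515 - 1600\right) = \left(34 - 1344\right) - \left(-515 - 1600\right) = -1310 - -2115 = -1310 + 2115 = 805$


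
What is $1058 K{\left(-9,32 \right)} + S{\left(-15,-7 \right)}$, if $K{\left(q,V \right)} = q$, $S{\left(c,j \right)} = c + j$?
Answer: $-9544$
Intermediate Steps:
$1058 K{\left(-9,32 \right)} + S{\left(-15,-7 \right)} = 1058 \left(-9\right) - 22 = -9522 - 22 = -9544$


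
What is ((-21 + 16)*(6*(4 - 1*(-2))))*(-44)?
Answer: 7920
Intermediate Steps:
((-21 + 16)*(6*(4 - 1*(-2))))*(-44) = -30*(4 + 2)*(-44) = -30*6*(-44) = -5*36*(-44) = -180*(-44) = 7920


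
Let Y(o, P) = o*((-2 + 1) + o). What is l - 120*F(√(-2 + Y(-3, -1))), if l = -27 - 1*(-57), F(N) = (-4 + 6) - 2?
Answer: 30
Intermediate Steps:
Y(o, P) = o*(-1 + o)
F(N) = 0 (F(N) = 2 - 2 = 0)
l = 30 (l = -27 + 57 = 30)
l - 120*F(√(-2 + Y(-3, -1))) = 30 - 120*0 = 30 + 0 = 30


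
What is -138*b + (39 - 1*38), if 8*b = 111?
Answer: -7655/4 ≈ -1913.8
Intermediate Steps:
b = 111/8 (b = (1/8)*111 = 111/8 ≈ 13.875)
-138*b + (39 - 1*38) = -138*111/8 + (39 - 1*38) = -7659/4 + (39 - 38) = -7659/4 + 1 = -7655/4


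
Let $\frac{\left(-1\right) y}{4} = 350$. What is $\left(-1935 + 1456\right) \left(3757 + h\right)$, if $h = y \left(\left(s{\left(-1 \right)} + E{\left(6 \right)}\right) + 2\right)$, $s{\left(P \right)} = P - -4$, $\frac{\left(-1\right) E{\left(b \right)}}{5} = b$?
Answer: $-18564603$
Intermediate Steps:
$E{\left(b \right)} = - 5 b$
$y = -1400$ ($y = \left(-4\right) 350 = -1400$)
$s{\left(P \right)} = 4 + P$ ($s{\left(P \right)} = P + 4 = 4 + P$)
$h = 35000$ ($h = - 1400 \left(\left(\left(4 - 1\right) - 30\right) + 2\right) = - 1400 \left(\left(3 - 30\right) + 2\right) = - 1400 \left(-27 + 2\right) = \left(-1400\right) \left(-25\right) = 35000$)
$\left(-1935 + 1456\right) \left(3757 + h\right) = \left(-1935 + 1456\right) \left(3757 + 35000\right) = \left(-479\right) 38757 = -18564603$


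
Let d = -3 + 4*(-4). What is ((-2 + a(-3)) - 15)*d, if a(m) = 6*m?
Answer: 665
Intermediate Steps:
d = -19 (d = -3 - 16 = -19)
((-2 + a(-3)) - 15)*d = ((-2 + 6*(-3)) - 15)*(-19) = ((-2 - 18) - 15)*(-19) = (-20 - 15)*(-19) = -35*(-19) = 665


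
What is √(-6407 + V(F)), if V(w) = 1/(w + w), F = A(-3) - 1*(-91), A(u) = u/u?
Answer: I*√54228802/92 ≈ 80.044*I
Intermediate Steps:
A(u) = 1
F = 92 (F = 1 - 1*(-91) = 1 + 91 = 92)
V(w) = 1/(2*w)
√(-6407 + V(F)) = √(-6407 + (½)/92) = √(-6407 + (½)*(1/92)) = √(-6407 + 1/184) = √(-1178887/184) = I*√54228802/92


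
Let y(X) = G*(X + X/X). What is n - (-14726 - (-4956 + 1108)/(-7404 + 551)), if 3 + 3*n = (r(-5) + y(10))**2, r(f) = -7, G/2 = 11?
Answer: 681199744/20559 ≈ 33134.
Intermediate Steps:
G = 22 (G = 2*11 = 22)
y(X) = 22 + 22*X (y(X) = 22*(X + X/X) = 22*(X + 1) = 22*(1 + X) = 22 + 22*X)
n = 55222/3 (n = -1 + (-7 + (22 + 22*10))**2/3 = -1 + (-7 + (22 + 220))**2/3 = -1 + (-7 + 242)**2/3 = -1 + (1/3)*235**2 = -1 + (1/3)*55225 = -1 + 55225/3 = 55222/3 ≈ 18407.)
n - (-14726 - (-4956 + 1108)/(-7404 + 551)) = 55222/3 - (-14726 - (-4956 + 1108)/(-7404 + 551)) = 55222/3 - (-14726 - (-3848)/(-6853)) = 55222/3 - (-14726 - (-3848)*(-1)/6853) = 55222/3 - (-14726 - 1*3848/6853) = 55222/3 - (-14726 - 3848/6853) = 55222/3 - 1*(-100921126/6853) = 55222/3 + 100921126/6853 = 681199744/20559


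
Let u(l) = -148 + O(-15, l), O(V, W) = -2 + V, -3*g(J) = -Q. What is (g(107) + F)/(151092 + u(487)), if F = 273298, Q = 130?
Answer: 820024/452781 ≈ 1.8111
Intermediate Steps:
g(J) = 130/3 (g(J) = -(-1)*130/3 = -⅓*(-130) = 130/3)
u(l) = -165 (u(l) = -148 + (-2 - 15) = -148 - 17 = -165)
(g(107) + F)/(151092 + u(487)) = (130/3 + 273298)/(151092 - 165) = (820024/3)/150927 = (820024/3)*(1/150927) = 820024/452781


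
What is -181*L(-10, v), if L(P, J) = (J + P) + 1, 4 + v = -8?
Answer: 3801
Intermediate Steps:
v = -12 (v = -4 - 8 = -12)
L(P, J) = 1 + J + P
-181*L(-10, v) = -181*(1 - 12 - 10) = -181*(-21) = 3801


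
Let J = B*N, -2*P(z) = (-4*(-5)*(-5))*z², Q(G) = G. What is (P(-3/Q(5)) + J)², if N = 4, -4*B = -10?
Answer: 784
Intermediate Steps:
B = 5/2 (B = -¼*(-10) = 5/2 ≈ 2.5000)
P(z) = 50*z² (P(z) = --4*(-5)*(-5)*z²/2 = -20*(-5)*z²/2 = -(-50)*z² = 50*z²)
J = 10 (J = (5/2)*4 = 10)
(P(-3/Q(5)) + J)² = (50*(-3/5)² + 10)² = (50*(-3*⅕)² + 10)² = (50*(-⅗)² + 10)² = (50*(9/25) + 10)² = (18 + 10)² = 28² = 784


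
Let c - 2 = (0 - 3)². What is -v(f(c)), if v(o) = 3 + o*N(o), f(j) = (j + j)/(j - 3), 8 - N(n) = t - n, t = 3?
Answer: -389/16 ≈ -24.313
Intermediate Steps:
N(n) = 5 + n (N(n) = 8 - (3 - n) = 8 + (-3 + n) = 5 + n)
c = 11 (c = 2 + (0 - 3)² = 2 + (-3)² = 2 + 9 = 11)
f(j) = 2*j/(-3 + j) (f(j) = (2*j)/(-3 + j) = 2*j/(-3 + j))
v(o) = 3 + o*(5 + o)
-v(f(c)) = -(3 + (2*11/(-3 + 11))*(5 + 2*11/(-3 + 11))) = -(3 + (2*11/8)*(5 + 2*11/8)) = -(3 + (2*11*(⅛))*(5 + 2*11*(⅛))) = -(3 + 11*(5 + 11/4)/4) = -(3 + (11/4)*(31/4)) = -(3 + 341/16) = -1*389/16 = -389/16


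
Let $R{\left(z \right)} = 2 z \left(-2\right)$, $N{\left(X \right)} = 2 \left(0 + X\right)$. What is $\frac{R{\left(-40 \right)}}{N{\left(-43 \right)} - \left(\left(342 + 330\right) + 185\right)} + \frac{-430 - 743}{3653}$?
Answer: $- \frac{1690619}{3444779} \approx -0.49078$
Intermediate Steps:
$N{\left(X \right)} = 2 X$
$R{\left(z \right)} = - 4 z$
$\frac{R{\left(-40 \right)}}{N{\left(-43 \right)} - \left(\left(342 + 330\right) + 185\right)} + \frac{-430 - 743}{3653} = \frac{\left(-4\right) \left(-40\right)}{2 \left(-43\right) - \left(\left(342 + 330\right) + 185\right)} + \frac{-430 - 743}{3653} = \frac{160}{-86 - \left(672 + 185\right)} + \left(-430 - 743\right) \frac{1}{3653} = \frac{160}{-86 - 857} - \frac{1173}{3653} = \frac{160}{-943} - \frac{1173}{3653} = 160 \left(- \frac{1}{943}\right) - \frac{1173}{3653} = - \frac{160}{943} - \frac{1173}{3653} = - \frac{1690619}{3444779}$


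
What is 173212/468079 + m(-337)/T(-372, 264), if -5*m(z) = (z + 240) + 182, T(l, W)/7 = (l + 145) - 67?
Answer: 364427639/963306582 ≈ 0.37831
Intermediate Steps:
T(l, W) = 546 + 7*l (T(l, W) = 7*((l + 145) - 67) = 7*((145 + l) - 67) = 7*(78 + l) = 546 + 7*l)
m(z) = -422/5 - z/5 (m(z) = -((z + 240) + 182)/5 = -((240 + z) + 182)/5 = -(422 + z)/5 = -422/5 - z/5)
173212/468079 + m(-337)/T(-372, 264) = 173212/468079 + (-422/5 - ⅕*(-337))/(546 + 7*(-372)) = 173212*(1/468079) + (-422/5 + 337/5)/(546 - 2604) = 173212/468079 - 17/(-2058) = 173212/468079 - 17*(-1/2058) = 173212/468079 + 17/2058 = 364427639/963306582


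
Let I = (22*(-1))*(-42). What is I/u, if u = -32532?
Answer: -77/2711 ≈ -0.028403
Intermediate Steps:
I = 924 (I = -22*(-42) = 924)
I/u = 924/(-32532) = 924*(-1/32532) = -77/2711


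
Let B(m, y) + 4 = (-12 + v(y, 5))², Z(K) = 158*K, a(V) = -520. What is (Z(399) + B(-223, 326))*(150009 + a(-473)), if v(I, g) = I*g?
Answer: 400774328418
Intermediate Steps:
B(m, y) = -4 + (-12 + 5*y)² (B(m, y) = -4 + (-12 + y*5)² = -4 + (-12 + 5*y)²)
(Z(399) + B(-223, 326))*(150009 + a(-473)) = (158*399 + (-4 + (-12 + 5*326)²))*(150009 - 520) = (63042 + (-4 + (-12 + 1630)²))*149489 = (63042 + (-4 + 1618²))*149489 = (63042 + (-4 + 2617924))*149489 = (63042 + 2617920)*149489 = 2680962*149489 = 400774328418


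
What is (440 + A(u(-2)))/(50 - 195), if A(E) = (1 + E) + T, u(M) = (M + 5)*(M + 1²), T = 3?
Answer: -441/145 ≈ -3.0414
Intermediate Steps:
u(M) = (1 + M)*(5 + M) (u(M) = (5 + M)*(M + 1) = (5 + M)*(1 + M) = (1 + M)*(5 + M))
A(E) = 4 + E (A(E) = (1 + E) + 3 = 4 + E)
(440 + A(u(-2)))/(50 - 195) = (440 + (4 + (5 + (-2)² + 6*(-2))))/(50 - 195) = (440 + (4 + (5 + 4 - 12)))/(-145) = (440 + (4 - 3))*(-1/145) = (440 + 1)*(-1/145) = 441*(-1/145) = -441/145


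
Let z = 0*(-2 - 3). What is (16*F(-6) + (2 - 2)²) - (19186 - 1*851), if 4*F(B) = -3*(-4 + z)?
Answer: -18287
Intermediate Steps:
z = 0 (z = 0*(-5) = 0)
F(B) = 3 (F(B) = (-3*(-4 + 0))/4 = (-3*(-4))/4 = (¼)*12 = 3)
(16*F(-6) + (2 - 2)²) - (19186 - 1*851) = (16*3 + (2 - 2)²) - (19186 - 1*851) = (48 + 0²) - (19186 - 851) = (48 + 0) - 1*18335 = 48 - 18335 = -18287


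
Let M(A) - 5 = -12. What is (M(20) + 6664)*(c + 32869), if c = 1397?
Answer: 228108762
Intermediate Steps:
M(A) = -7 (M(A) = 5 - 12 = -7)
(M(20) + 6664)*(c + 32869) = (-7 + 6664)*(1397 + 32869) = 6657*34266 = 228108762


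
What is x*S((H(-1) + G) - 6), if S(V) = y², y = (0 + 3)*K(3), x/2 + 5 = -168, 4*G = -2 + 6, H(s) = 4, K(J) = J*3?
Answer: -252234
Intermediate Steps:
K(J) = 3*J
G = 1 (G = (-2 + 6)/4 = (¼)*4 = 1)
x = -346 (x = -10 + 2*(-168) = -10 - 336 = -346)
y = 27 (y = (0 + 3)*(3*3) = 3*9 = 27)
S(V) = 729 (S(V) = 27² = 729)
x*S((H(-1) + G) - 6) = -346*729 = -252234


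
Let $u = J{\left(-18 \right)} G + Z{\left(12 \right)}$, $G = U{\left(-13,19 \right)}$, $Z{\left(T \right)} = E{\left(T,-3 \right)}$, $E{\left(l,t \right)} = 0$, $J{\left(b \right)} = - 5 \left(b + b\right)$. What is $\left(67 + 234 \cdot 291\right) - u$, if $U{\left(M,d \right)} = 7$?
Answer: $66901$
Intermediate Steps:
$J{\left(b \right)} = - 10 b$ ($J{\left(b \right)} = - 5 \cdot 2 b = - 10 b$)
$Z{\left(T \right)} = 0$
$G = 7$
$u = 1260$ ($u = \left(-10\right) \left(-18\right) 7 + 0 = 180 \cdot 7 + 0 = 1260 + 0 = 1260$)
$\left(67 + 234 \cdot 291\right) - u = \left(67 + 234 \cdot 291\right) - 1260 = \left(67 + 68094\right) - 1260 = 68161 - 1260 = 66901$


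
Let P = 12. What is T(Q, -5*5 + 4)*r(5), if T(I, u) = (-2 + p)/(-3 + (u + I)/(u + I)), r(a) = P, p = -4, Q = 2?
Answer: 36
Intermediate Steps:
r(a) = 12
T(I, u) = 3 (T(I, u) = (-2 - 4)/(-3 + (u + I)/(u + I)) = -6/(-3 + (I + u)/(I + u)) = -6/(-3 + 1) = -6/(-2) = -6*(-1/2) = 3)
T(Q, -5*5 + 4)*r(5) = 3*12 = 36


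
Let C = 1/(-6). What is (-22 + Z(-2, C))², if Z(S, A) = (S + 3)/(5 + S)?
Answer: 4225/9 ≈ 469.44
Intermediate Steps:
C = -⅙ ≈ -0.16667
Z(S, A) = (3 + S)/(5 + S)
(-22 + Z(-2, C))² = (-22 + (3 - 2)/(5 - 2))² = (-22 + 1/3)² = (-22 + (⅓)*1)² = (-22 + ⅓)² = (-65/3)² = 4225/9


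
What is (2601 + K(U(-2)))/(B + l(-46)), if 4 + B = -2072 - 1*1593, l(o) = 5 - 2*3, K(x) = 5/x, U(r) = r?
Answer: -5197/7340 ≈ -0.70804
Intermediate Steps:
l(o) = -1 (l(o) = 5 - 6 = -1)
B = -3669 (B = -4 + (-2072 - 1*1593) = -4 + (-2072 - 1593) = -4 - 3665 = -3669)
(2601 + K(U(-2)))/(B + l(-46)) = (2601 + 5/(-2))/(-3669 - 1) = (2601 + 5*(-½))/(-3670) = (2601 - 5/2)*(-1/3670) = (5197/2)*(-1/3670) = -5197/7340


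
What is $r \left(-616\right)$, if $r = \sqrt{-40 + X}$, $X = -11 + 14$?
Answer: $- 616 i \sqrt{37} \approx - 3747.0 i$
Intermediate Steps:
$X = 3$
$r = i \sqrt{37}$ ($r = \sqrt{-40 + 3} = \sqrt{-37} = i \sqrt{37} \approx 6.0828 i$)
$r \left(-616\right) = i \sqrt{37} \left(-616\right) = - 616 i \sqrt{37}$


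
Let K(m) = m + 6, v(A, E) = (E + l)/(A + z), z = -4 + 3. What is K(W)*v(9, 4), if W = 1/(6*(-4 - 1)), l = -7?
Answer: -179/80 ≈ -2.2375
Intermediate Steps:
z = -1
W = -1/30 (W = 1/(6*(-5)) = 1/(-30) = -1/30 ≈ -0.033333)
v(A, E) = (-7 + E)/(-1 + A) (v(A, E) = (E - 7)/(A - 1) = (-7 + E)/(-1 + A))
K(m) = 6 + m
K(W)*v(9, 4) = (6 - 1/30)*((-7 + 4)/(-1 + 9)) = 179*(-3/8)/30 = 179*((1/8)*(-3))/30 = (179/30)*(-3/8) = -179/80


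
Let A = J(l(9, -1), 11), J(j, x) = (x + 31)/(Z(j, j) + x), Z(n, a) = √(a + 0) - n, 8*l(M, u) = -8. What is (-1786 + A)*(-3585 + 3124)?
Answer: 119152826/145 + 19362*I/145 ≈ 8.2174e+5 + 133.53*I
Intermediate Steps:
l(M, u) = -1 (l(M, u) = (⅛)*(-8) = -1)
Z(n, a) = √a - n
J(j, x) = (31 + x)/(x + √j - j) (J(j, x) = (x + 31)/((√j - j) + x) = (31 + x)/(x + √j - j))
A = 42*(12 - I)/145 (A = (31 + 11)/(11 + √(-1) - 1*(-1)) = 42/(11 + I + 1) = 42/(12 + I) = ((12 - I)/145)*42 = 42*(12 - I)/145 ≈ 3.4759 - 0.28966*I)
(-1786 + A)*(-3585 + 3124) = (-1786 + (504/145 - 42*I/145))*(-3585 + 3124) = (-258466/145 - 42*I/145)*(-461) = 119152826/145 + 19362*I/145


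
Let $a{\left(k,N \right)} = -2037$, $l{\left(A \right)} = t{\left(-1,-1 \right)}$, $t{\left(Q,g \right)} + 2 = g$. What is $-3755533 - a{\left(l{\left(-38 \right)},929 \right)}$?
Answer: $-3753496$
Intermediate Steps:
$t{\left(Q,g \right)} = -2 + g$
$l{\left(A \right)} = -3$ ($l{\left(A \right)} = -2 - 1 = -3$)
$-3755533 - a{\left(l{\left(-38 \right)},929 \right)} = -3755533 - -2037 = -3755533 + 2037 = -3753496$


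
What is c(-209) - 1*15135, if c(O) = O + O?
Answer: -15553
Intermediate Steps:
c(O) = 2*O
c(-209) - 1*15135 = 2*(-209) - 1*15135 = -418 - 15135 = -15553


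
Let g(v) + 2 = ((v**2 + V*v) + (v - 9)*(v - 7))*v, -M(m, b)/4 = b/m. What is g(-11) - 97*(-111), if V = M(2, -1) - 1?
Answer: 5595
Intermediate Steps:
M(m, b) = -4*b/m
V = 1 (V = -4*(-1)/2 - 1 = -4*(-1)*1/2 - 1 = 2 - 1 = 1)
g(v) = -2 + v*(v + v**2 + (-9 + v)*(-7 + v)) (g(v) = -2 + ((v**2 + 1*v) + (v - 9)*(v - 7))*v = -2 + ((v**2 + v) + (-9 + v)*(-7 + v))*v = -2 + ((v + v**2) + (-9 + v)*(-7 + v))*v = -2 + (v + v**2 + (-9 + v)*(-7 + v))*v = -2 + v*(v + v**2 + (-9 + v)*(-7 + v)))
g(-11) - 97*(-111) = (-2 - 15*(-11)**2 + 2*(-11)**3 + 63*(-11)) - 97*(-111) = (-2 - 15*121 + 2*(-1331) - 693) + 10767 = (-2 - 1815 - 2662 - 693) + 10767 = -5172 + 10767 = 5595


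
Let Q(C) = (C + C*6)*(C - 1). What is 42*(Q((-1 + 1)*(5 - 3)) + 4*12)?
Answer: 2016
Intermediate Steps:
Q(C) = 7*C*(-1 + C) (Q(C) = (C + 6*C)*(-1 + C) = (7*C)*(-1 + C) = 7*C*(-1 + C))
42*(Q((-1 + 1)*(5 - 3)) + 4*12) = 42*(7*((-1 + 1)*(5 - 3))*(-1 + (-1 + 1)*(5 - 3)) + 4*12) = 42*(7*(0*2)*(-1 + 0*2) + 48) = 42*(7*0*(-1 + 0) + 48) = 42*(7*0*(-1) + 48) = 42*(0 + 48) = 42*48 = 2016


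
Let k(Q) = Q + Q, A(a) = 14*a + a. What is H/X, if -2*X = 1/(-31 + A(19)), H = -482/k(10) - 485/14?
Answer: 1044448/35 ≈ 29841.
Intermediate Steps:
A(a) = 15*a
k(Q) = 2*Q
H = -2056/35 (H = -482/(2*10) - 485/14 = -482/20 - 485*1/14 = -482*1/20 - 485/14 = -241/10 - 485/14 = -2056/35 ≈ -58.743)
X = -1/508 (X = -1/(2*(-31 + 15*19)) = -1/(2*(-31 + 285)) = -½/254 = -½*1/254 = -1/508 ≈ -0.0019685)
H/X = -2056/(35*(-1/508)) = -2056/35*(-508) = 1044448/35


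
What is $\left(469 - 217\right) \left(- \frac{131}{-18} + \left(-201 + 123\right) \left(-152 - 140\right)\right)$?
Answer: $5741386$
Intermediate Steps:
$\left(469 - 217\right) \left(- \frac{131}{-18} + \left(-201 + 123\right) \left(-152 - 140\right)\right) = 252 \left(\left(-131\right) \left(- \frac{1}{18}\right) - -22776\right) = 252 \left(\frac{131}{18} + 22776\right) = 252 \cdot \frac{410099}{18} = 5741386$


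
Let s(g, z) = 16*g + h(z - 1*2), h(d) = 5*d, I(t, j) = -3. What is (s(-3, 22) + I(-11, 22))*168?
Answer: 8232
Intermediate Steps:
s(g, z) = -10 + 5*z + 16*g (s(g, z) = 16*g + 5*(z - 1*2) = 16*g + 5*(z - 2) = 16*g + 5*(-2 + z) = 16*g + (-10 + 5*z) = -10 + 5*z + 16*g)
(s(-3, 22) + I(-11, 22))*168 = ((-10 + 5*22 + 16*(-3)) - 3)*168 = ((-10 + 110 - 48) - 3)*168 = (52 - 3)*168 = 49*168 = 8232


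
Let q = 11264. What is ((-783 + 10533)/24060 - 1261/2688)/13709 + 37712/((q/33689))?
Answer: 18333574253384123/162544432512 ≈ 1.1279e+5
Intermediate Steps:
((-783 + 10533)/24060 - 1261/2688)/13709 + 37712/((q/33689)) = ((-783 + 10533)/24060 - 1261/2688)/13709 + 37712/((11264/33689)) = (9750*(1/24060) - 1261*1/2688)*(1/13709) + 37712/((11264*(1/33689))) = (325/802 - 1261/2688)*(1/13709) + 37712/(11264/33689) = -68861/1077888*1/13709 + 37712*(33689/11264) = -68861/14776766592 + 79404973/704 = 18333574253384123/162544432512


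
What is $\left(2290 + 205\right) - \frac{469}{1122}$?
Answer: $\frac{2798921}{1122} \approx 2494.6$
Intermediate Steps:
$\left(2290 + 205\right) - \frac{469}{1122} = 2495 - \frac{469}{1122} = \frac{2798921}{1122}$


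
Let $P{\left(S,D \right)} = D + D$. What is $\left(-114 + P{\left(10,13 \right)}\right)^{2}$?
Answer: $7744$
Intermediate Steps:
$P{\left(S,D \right)} = 2 D$
$\left(-114 + P{\left(10,13 \right)}\right)^{2} = \left(-114 + 2 \cdot 13\right)^{2} = \left(-114 + 26\right)^{2} = \left(-88\right)^{2} = 7744$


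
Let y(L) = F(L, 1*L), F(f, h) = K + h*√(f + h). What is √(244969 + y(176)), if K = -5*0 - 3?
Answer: √(244966 + 704*√22) ≈ 498.27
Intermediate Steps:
K = -3 (K = 0 - 3 = -3)
F(f, h) = -3 + h*√(f + h)
y(L) = -3 + √2*L^(3/2) (y(L) = -3 + (1*L)*√(L + 1*L) = -3 + L*√(L + L) = -3 + L*√(2*L) = -3 + L*(√2*√L) = -3 + √2*L^(3/2))
√(244969 + y(176)) = √(244969 + (-3 + √2*176^(3/2))) = √(244969 + (-3 + √2*(704*√11))) = √(244969 + (-3 + 704*√22)) = √(244966 + 704*√22)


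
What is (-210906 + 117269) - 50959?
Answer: -144596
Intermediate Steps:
(-210906 + 117269) - 50959 = -93637 - 50959 = -144596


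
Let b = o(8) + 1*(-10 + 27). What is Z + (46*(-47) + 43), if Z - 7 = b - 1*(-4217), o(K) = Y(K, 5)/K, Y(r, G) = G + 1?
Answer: 8491/4 ≈ 2122.8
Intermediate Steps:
Y(r, G) = 1 + G
o(K) = 6/K (o(K) = (1 + 5)/K = 6/K)
b = 71/4 (b = 6/8 + 1*(-10 + 27) = 6*(⅛) + 1*17 = ¾ + 17 = 71/4 ≈ 17.750)
Z = 16967/4 (Z = 7 + (71/4 - 1*(-4217)) = 7 + (71/4 + 4217) = 7 + 16939/4 = 16967/4 ≈ 4241.8)
Z + (46*(-47) + 43) = 16967/4 + (46*(-47) + 43) = 16967/4 + (-2162 + 43) = 16967/4 - 2119 = 8491/4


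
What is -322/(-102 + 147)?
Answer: -322/45 ≈ -7.1556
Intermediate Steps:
-322/(-102 + 147) = -322/45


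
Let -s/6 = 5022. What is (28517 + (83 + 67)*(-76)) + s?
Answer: -13015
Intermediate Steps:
s = -30132 (s = -6*5022 = -30132)
(28517 + (83 + 67)*(-76)) + s = (28517 + (83 + 67)*(-76)) - 30132 = (28517 + 150*(-76)) - 30132 = (28517 - 11400) - 30132 = 17117 - 30132 = -13015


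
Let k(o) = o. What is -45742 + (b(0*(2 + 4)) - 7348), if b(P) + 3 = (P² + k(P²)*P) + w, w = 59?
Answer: -53034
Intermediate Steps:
b(P) = 56 + P² + P³ (b(P) = -3 + ((P² + P²*P) + 59) = -3 + ((P² + P³) + 59) = -3 + (59 + P² + P³) = 56 + P² + P³)
-45742 + (b(0*(2 + 4)) - 7348) = -45742 + ((56 + (0*(2 + 4))² + (0*(2 + 4))³) - 7348) = -45742 + ((56 + (0*6)² + (0*6)³) - 7348) = -45742 + ((56 + 0² + 0³) - 7348) = -45742 + ((56 + 0 + 0) - 7348) = -45742 + (56 - 7348) = -45742 - 7292 = -53034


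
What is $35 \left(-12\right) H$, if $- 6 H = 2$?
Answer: $140$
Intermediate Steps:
$H = - \frac{1}{3}$ ($H = \left(- \frac{1}{6}\right) 2 = - \frac{1}{3} \approx -0.33333$)
$35 \left(-12\right) H = 35 \left(-12\right) \left(- \frac{1}{3}\right) = \left(-420\right) \left(- \frac{1}{3}\right) = 140$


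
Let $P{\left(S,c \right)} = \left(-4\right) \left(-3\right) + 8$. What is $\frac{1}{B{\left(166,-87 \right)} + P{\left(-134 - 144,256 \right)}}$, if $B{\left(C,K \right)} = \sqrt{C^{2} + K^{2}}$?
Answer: $- \frac{4}{6945} + \frac{\sqrt{1405}}{6945} \approx 0.0048212$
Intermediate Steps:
$P{\left(S,c \right)} = 20$ ($P{\left(S,c \right)} = 12 + 8 = 20$)
$\frac{1}{B{\left(166,-87 \right)} + P{\left(-134 - 144,256 \right)}} = \frac{1}{\sqrt{166^{2} + \left(-87\right)^{2}} + 20} = \frac{1}{\sqrt{27556 + 7569} + 20} = \frac{1}{\sqrt{35125} + 20} = \frac{1}{5 \sqrt{1405} + 20} = \frac{1}{20 + 5 \sqrt{1405}}$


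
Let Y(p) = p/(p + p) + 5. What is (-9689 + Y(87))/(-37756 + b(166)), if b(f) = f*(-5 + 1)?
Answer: 19367/76840 ≈ 0.25204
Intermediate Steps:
b(f) = -4*f (b(f) = f*(-4) = -4*f)
Y(p) = 11/2 (Y(p) = p/((2*p)) + 5 = (1/(2*p))*p + 5 = ½ + 5 = 11/2)
(-9689 + Y(87))/(-37756 + b(166)) = (-9689 + 11/2)/(-37756 - 4*166) = -19367/(2*(-37756 - 664)) = -19367/2/(-38420) = -19367/2*(-1/38420) = 19367/76840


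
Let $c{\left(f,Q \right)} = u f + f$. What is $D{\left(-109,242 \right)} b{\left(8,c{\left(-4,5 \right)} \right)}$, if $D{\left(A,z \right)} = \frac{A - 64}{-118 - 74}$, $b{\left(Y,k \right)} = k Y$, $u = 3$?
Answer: $- \frac{346}{3} \approx -115.33$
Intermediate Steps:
$c{\left(f,Q \right)} = 4 f$ ($c{\left(f,Q \right)} = 3 f + f = 4 f$)
$b{\left(Y,k \right)} = Y k$
$D{\left(A,z \right)} = \frac{1}{3} - \frac{A}{192}$ ($D{\left(A,z \right)} = \frac{-64 + A}{-192} = \left(-64 + A\right) \left(- \frac{1}{192}\right) = \frac{1}{3} - \frac{A}{192}$)
$D{\left(-109,242 \right)} b{\left(8,c{\left(-4,5 \right)} \right)} = \left(\frac{1}{3} - - \frac{109}{192}\right) 8 \cdot 4 \left(-4\right) = \left(\frac{1}{3} + \frac{109}{192}\right) 8 \left(-16\right) = \frac{173}{192} \left(-128\right) = - \frac{346}{3}$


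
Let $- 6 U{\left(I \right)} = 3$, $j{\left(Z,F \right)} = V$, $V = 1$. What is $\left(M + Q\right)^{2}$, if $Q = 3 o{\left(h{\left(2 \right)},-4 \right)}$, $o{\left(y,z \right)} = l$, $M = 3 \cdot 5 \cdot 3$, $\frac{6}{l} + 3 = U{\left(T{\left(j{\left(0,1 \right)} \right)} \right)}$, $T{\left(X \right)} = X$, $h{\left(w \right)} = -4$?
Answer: $\frac{77841}{49} \approx 1588.6$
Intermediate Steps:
$j{\left(Z,F \right)} = 1$
$U{\left(I \right)} = - \frac{1}{2}$ ($U{\left(I \right)} = \left(- \frac{1}{6}\right) 3 = - \frac{1}{2}$)
$l = - \frac{12}{7}$ ($l = \frac{6}{-3 - \frac{1}{2}} = \frac{6}{- \frac{7}{2}} = 6 \left(- \frac{2}{7}\right) = - \frac{12}{7} \approx -1.7143$)
$M = 45$ ($M = 15 \cdot 3 = 45$)
$o{\left(y,z \right)} = - \frac{12}{7}$
$Q = - \frac{36}{7}$ ($Q = 3 \left(- \frac{12}{7}\right) = - \frac{36}{7} \approx -5.1429$)
$\left(M + Q\right)^{2} = \left(45 - \frac{36}{7}\right)^{2} = \left(\frac{279}{7}\right)^{2} = \frac{77841}{49}$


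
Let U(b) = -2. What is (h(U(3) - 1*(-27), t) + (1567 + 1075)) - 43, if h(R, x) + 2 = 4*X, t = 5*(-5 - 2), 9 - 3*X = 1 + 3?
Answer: 7811/3 ≈ 2603.7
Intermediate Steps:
X = 5/3 (X = 3 - (1 + 3)/3 = 3 - 1/3*4 = 3 - 4/3 = 5/3 ≈ 1.6667)
t = -35 (t = 5*(-7) = -35)
h(R, x) = 14/3 (h(R, x) = -2 + 4*(5/3) = -2 + 20/3 = 14/3)
(h(U(3) - 1*(-27), t) + (1567 + 1075)) - 43 = (14/3 + (1567 + 1075)) - 43 = (14/3 + 2642) - 43 = 7940/3 - 43 = 7811/3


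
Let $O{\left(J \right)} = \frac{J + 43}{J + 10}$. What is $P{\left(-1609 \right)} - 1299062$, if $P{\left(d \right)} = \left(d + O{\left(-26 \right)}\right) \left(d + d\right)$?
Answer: $\frac{31056953}{8} \approx 3.8821 \cdot 10^{6}$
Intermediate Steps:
$O{\left(J \right)} = \frac{43 + J}{10 + J}$
$P{\left(d \right)} = 2 d \left(- \frac{17}{16} + d\right)$ ($P{\left(d \right)} = \left(d + \frac{43 - 26}{10 - 26}\right) \left(d + d\right) = \left(d + \frac{1}{-16} \cdot 17\right) 2 d = \left(d - \frac{17}{16}\right) 2 d = \left(- \frac{17}{16} + d\right) 2 d = 2 d \left(- \frac{17}{16} + d\right)$)
$P{\left(-1609 \right)} - 1299062 = \frac{1}{8} \left(-1609\right) \left(-17 + 16 \left(-1609\right)\right) - 1299062 = \frac{1}{8} \left(-1609\right) \left(-17 - 25744\right) - 1299062 = \frac{1}{8} \left(-1609\right) \left(-25761\right) - 1299062 = \frac{41449449}{8} - 1299062 = \frac{31056953}{8}$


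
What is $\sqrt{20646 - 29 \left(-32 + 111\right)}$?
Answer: $\sqrt{18355} \approx 135.48$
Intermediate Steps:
$\sqrt{20646 - 29 \left(-32 + 111\right)} = \sqrt{20646 - 2291} = \sqrt{18355}$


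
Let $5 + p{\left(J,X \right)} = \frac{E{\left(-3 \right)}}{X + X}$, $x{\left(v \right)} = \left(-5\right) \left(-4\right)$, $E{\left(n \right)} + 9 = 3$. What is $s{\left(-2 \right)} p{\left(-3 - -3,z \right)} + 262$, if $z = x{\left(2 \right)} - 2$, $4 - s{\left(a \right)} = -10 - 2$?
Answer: $\frac{538}{3} \approx 179.33$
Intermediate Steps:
$E{\left(n \right)} = -6$ ($E{\left(n \right)} = -9 + 3 = -6$)
$x{\left(v \right)} = 20$
$s{\left(a \right)} = 16$ ($s{\left(a \right)} = 4 - \left(-10 - 2\right) = 4 - -12 = 4 + 12 = 16$)
$z = 18$ ($z = 20 - 2 = 18$)
$p{\left(J,X \right)} = -5 - \frac{3}{X}$ ($p{\left(J,X \right)} = -5 + \frac{1}{X + X} \left(-6\right) = -5 + \frac{1}{2 X} \left(-6\right) = -5 - \frac{3}{X}$)
$s{\left(-2 \right)} p{\left(-3 - -3,z \right)} + 262 = 16 \left(-5 - \frac{3}{18}\right) + 262 = 16 \left(-5 - \frac{1}{6}\right) + 262 = 16 \left(- \frac{31}{6}\right) + 262 = - \frac{248}{3} + 262 = \frac{538}{3}$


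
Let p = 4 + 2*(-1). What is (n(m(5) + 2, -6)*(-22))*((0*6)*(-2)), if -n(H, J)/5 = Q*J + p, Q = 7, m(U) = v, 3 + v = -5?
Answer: 0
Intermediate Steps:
v = -8 (v = -3 - 5 = -8)
m(U) = -8
p = 2 (p = 4 - 2 = 2)
n(H, J) = -10 - 35*J (n(H, J) = -5*(7*J + 2) = -5*(2 + 7*J) = -10 - 35*J)
(n(m(5) + 2, -6)*(-22))*((0*6)*(-2)) = ((-10 - 35*(-6))*(-22))*((0*6)*(-2)) = ((-10 + 210)*(-22))*(0*(-2)) = (200*(-22))*0 = -4400*0 = 0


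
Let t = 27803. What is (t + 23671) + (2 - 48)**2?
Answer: 53590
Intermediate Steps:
(t + 23671) + (2 - 48)**2 = (27803 + 23671) + (2 - 48)**2 = 51474 + (-46)**2 = 51474 + 2116 = 53590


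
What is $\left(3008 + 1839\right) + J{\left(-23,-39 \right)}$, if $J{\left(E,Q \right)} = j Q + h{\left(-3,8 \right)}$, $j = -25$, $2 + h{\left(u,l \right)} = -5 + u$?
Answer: $5812$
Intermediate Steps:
$h{\left(u,l \right)} = -7 + u$ ($h{\left(u,l \right)} = -2 + \left(-5 + u\right) = -7 + u$)
$J{\left(E,Q \right)} = -10 - 25 Q$ ($J{\left(E,Q \right)} = - 25 Q - 10 = -10 - 25 Q$)
$\left(3008 + 1839\right) + J{\left(-23,-39 \right)} = \left(3008 + 1839\right) - -965 = 4847 + \left(-10 + 975\right) = 4847 + 965 = 5812$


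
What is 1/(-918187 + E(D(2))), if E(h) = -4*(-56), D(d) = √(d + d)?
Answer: -1/917963 ≈ -1.0894e-6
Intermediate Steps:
D(d) = √2*√d (D(d) = √(2*d) = √2*√d)
E(h) = 224
1/(-918187 + E(D(2))) = 1/(-918187 + 224) = 1/(-917963) = -1/917963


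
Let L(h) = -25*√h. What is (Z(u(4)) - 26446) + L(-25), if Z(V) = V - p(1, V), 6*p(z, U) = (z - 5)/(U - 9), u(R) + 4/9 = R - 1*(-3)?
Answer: -2617532/99 - 125*I ≈ -26440.0 - 125.0*I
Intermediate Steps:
u(R) = 23/9 + R (u(R) = -4/9 + (R - 1*(-3)) = -4/9 + (R + 3) = -4/9 + (3 + R) = 23/9 + R)
p(z, U) = (-5 + z)/(6*(-9 + U)) (p(z, U) = ((z - 5)/(U - 9))/6 = ((-5 + z)/(-9 + U))/6 = (-5 + z)/(6*(-9 + U)))
Z(V) = V + 2/(3*(-9 + V)) (Z(V) = V - (-5 + 1)/(6*(-9 + V)) = V - (-4)/(6*(-9 + V)) = V - (-2)/(3*(-9 + V)) = V + 2/(3*(-9 + V)))
(Z(u(4)) - 26446) + L(-25) = ((⅔ + (23/9 + 4)*(-9 + (23/9 + 4)))/(-9 + (23/9 + 4)) - 26446) - 125*I = ((⅔ + 59*(-9 + 59/9)/9)/(-9 + 59/9) - 26446) - 125*I = ((⅔ + (59/9)*(-22/9))/(-22/9) - 26446) - 125*I = (-9*(⅔ - 1298/81)/22 - 26446) - 125*I = (-9/22*(-1244/81) - 26446) - 125*I = (622/99 - 26446) - 125*I = -2617532/99 - 125*I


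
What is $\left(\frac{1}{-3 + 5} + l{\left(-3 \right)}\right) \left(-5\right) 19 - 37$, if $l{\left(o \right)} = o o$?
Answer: $- \frac{1879}{2} \approx -939.5$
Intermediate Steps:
$l{\left(o \right)} = o^{2}$
$\left(\frac{1}{-3 + 5} + l{\left(-3 \right)}\right) \left(-5\right) 19 - 37 = \left(\frac{1}{-3 + 5} + \left(-3\right)^{2}\right) \left(-5\right) 19 - 37 = \left(\frac{1}{2} + 9\right) \left(-5\right) 19 - 37 = \frac{19}{2} \left(-5\right) 19 - 37 = \left(- \frac{95}{2}\right) 19 - 37 = - \frac{1805}{2} - 37 = - \frac{1879}{2}$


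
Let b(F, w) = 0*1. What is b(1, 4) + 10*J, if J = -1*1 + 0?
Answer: -10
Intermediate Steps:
J = -1 (J = -1 + 0 = -1)
b(F, w) = 0
b(1, 4) + 10*J = 0 + 10*(-1) = 0 - 10 = -10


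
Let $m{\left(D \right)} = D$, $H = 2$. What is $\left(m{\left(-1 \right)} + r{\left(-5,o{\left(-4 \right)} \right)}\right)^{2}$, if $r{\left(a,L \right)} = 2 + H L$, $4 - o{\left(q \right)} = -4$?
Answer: $289$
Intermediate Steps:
$o{\left(q \right)} = 8$ ($o{\left(q \right)} = 4 - -4 = 4 + 4 = 8$)
$r{\left(a,L \right)} = 2 + 2 L$
$\left(m{\left(-1 \right)} + r{\left(-5,o{\left(-4 \right)} \right)}\right)^{2} = \left(-1 + \left(2 + 2 \cdot 8\right)\right)^{2} = \left(-1 + \left(2 + 16\right)\right)^{2} = \left(-1 + 18\right)^{2} = 17^{2} = 289$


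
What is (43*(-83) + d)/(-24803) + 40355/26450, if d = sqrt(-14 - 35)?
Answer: 219065023/131207870 - 7*I/24803 ≈ 1.6696 - 0.00028222*I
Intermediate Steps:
d = 7*I (d = sqrt(-49) = 7*I ≈ 7.0*I)
(43*(-83) + d)/(-24803) + 40355/26450 = (43*(-83) + 7*I)/(-24803) + 40355/26450 = (-3569 + 7*I)*(-1/24803) + 40355*(1/26450) = (3569/24803 - 7*I/24803) + 8071/5290 = 219065023/131207870 - 7*I/24803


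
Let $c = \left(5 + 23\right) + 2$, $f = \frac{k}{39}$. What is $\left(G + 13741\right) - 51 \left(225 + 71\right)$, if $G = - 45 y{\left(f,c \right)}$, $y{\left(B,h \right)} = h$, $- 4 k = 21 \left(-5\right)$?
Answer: $-2705$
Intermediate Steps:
$k = \frac{105}{4}$ ($k = - \frac{21 \left(-5\right)}{4} = \left(- \frac{1}{4}\right) \left(-105\right) = \frac{105}{4} \approx 26.25$)
$f = \frac{35}{52}$ ($f = \frac{105}{4 \cdot 39} = \frac{105}{4} \cdot \frac{1}{39} = \frac{35}{52} \approx 0.67308$)
$c = 30$ ($c = 28 + 2 = 30$)
$G = -1350$ ($G = \left(-45\right) 30 = -1350$)
$\left(G + 13741\right) - 51 \left(225 + 71\right) = \left(-1350 + 13741\right) - 51 \left(225 + 71\right) = 12391 - 15096 = -2705$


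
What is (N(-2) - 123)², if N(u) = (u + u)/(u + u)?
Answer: 14884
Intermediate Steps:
N(u) = 1 (N(u) = (2*u)/((2*u)) = (2*u)*(1/(2*u)) = 1)
(N(-2) - 123)² = (1 - 123)² = (-122)² = 14884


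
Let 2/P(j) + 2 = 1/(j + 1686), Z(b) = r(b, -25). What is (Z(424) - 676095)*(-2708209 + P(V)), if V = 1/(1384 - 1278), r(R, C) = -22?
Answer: 327145722466152681/178664 ≈ 1.8311e+12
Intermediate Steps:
Z(b) = -22
V = 1/106 ≈ 0.0094340
P(j) = 2/(-2 + 1/(1686 + j)) (P(j) = 2/(-2 + 1/(j + 1686)) = 2/(-2 + 1/(1686 + j)))
(Z(424) - 676095)*(-2708209 + P(V)) = (-22 - 676095)*(-2708209 + 2*(-1686 - 1*1/106)/(3371 + 2*(1/106))) = -676117*(-2708209 + 2*(-1686 - 1/106)/(3371 + 1/53)) = -676117*(-2708209 + 2*(-178717/106)/(178664/53)) = -676117*(-2708209 + 2*(53/178664)*(-178717/106)) = -676117*(-2708209 - 178717/178664) = -676117*(-483859631493/178664) = 327145722466152681/178664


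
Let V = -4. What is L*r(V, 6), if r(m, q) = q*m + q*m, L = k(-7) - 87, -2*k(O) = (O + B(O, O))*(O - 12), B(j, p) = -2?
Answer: 8280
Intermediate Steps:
k(O) = -(-12 + O)*(-2 + O)/2 (k(O) = -(O - 2)*(O - 12)/2 = -(-2 + O)*(-12 + O)/2 = -(-12 + O)*(-2 + O)/2)
L = -345/2 (L = (-12 + 7*(-7) - ½*(-7)²) - 87 = (-12 - 49 - ½*49) - 87 = (-12 - 49 - 49/2) - 87 = -171/2 - 87 = -345/2 ≈ -172.50)
r(m, q) = 2*m*q (r(m, q) = m*q + m*q = 2*m*q)
L*r(V, 6) = -345*(-4)*6 = -345/2*(-48) = 8280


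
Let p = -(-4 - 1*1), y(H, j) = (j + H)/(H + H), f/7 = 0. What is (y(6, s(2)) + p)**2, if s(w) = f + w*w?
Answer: 1225/36 ≈ 34.028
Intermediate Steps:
f = 0 (f = 7*0 = 0)
s(w) = w**2 (s(w) = 0 + w*w = 0 + w**2 = w**2)
y(H, j) = (H + j)/(2*H) (y(H, j) = (H + j)/((2*H)) = (H + j)*(1/(2*H)) = (H + j)/(2*H))
p = 5 (p = -(-4 - 1) = -1*(-5) = 5)
(y(6, s(2)) + p)**2 = ((1/2)*(6 + 2**2)/6 + 5)**2 = ((1/2)*(1/6)*(6 + 4) + 5)**2 = ((1/2)*(1/6)*10 + 5)**2 = (5/6 + 5)**2 = (35/6)**2 = 1225/36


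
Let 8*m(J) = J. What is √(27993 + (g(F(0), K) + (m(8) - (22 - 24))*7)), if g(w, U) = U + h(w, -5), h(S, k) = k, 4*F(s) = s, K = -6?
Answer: √28003 ≈ 167.34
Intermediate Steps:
F(s) = s/4
m(J) = J/8
g(w, U) = -5 + U (g(w, U) = U - 5 = -5 + U)
√(27993 + (g(F(0), K) + (m(8) - (22 - 24))*7)) = √(27993 + ((-5 - 6) + ((⅛)*8 - (22 - 24))*7)) = √(27993 + (-11 + (1 - 1*(-2))*7)) = √(27993 + (-11 + (1 + 2)*7)) = √(27993 + (-11 + 3*7)) = √(27993 + (-11 + 21)) = √(27993 + 10) = √28003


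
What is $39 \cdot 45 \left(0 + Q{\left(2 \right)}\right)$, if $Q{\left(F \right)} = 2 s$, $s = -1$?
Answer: $-3510$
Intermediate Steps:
$Q{\left(F \right)} = -2$ ($Q{\left(F \right)} = 2 \left(-1\right) = -2$)
$39 \cdot 45 \left(0 + Q{\left(2 \right)}\right) = 39 \cdot 45 \left(0 - 2\right) = 1755 \left(-2\right) = -3510$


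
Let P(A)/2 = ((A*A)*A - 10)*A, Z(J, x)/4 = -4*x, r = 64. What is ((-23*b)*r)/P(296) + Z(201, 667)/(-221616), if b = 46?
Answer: 319987306961/6645502464381 ≈ 0.048151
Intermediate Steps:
Z(J, x) = -16*x (Z(J, x) = 4*(-4*x) = -16*x)
P(A) = 2*A*(-10 + A**3) (P(A) = 2*(((A*A)*A - 10)*A) = 2*((A**2*A - 10)*A) = 2*((A**3 - 10)*A) = 2*((-10 + A**3)*A) = 2*(A*(-10 + A**3)) = 2*A*(-10 + A**3))
((-23*b)*r)/P(296) + Z(201, 667)/(-221616) = (-23*46*64)/((2*296*(-10 + 296**3))) - 16*667/(-221616) = (-1058*64)/((2*296*(-10 + 25934336))) - 10672*(-1/221616) = -67712/(2*296*25934326) + 667/13851 = -67712/15353120992 + 667/13851 = -67712*1/15353120992 + 667/13851 = -2116/479785031 + 667/13851 = 319987306961/6645502464381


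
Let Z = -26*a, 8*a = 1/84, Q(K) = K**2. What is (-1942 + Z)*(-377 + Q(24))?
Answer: -129852475/336 ≈ -3.8647e+5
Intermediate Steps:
a = 1/672 (a = (1/8)/84 = (1/8)*(1/84) = 1/672 ≈ 0.0014881)
Z = -13/336 (Z = -26*1/672 = -13/336 ≈ -0.038690)
(-1942 + Z)*(-377 + Q(24)) = (-1942 - 13/336)*(-377 + 24**2) = -652525*(-377 + 576)/336 = -652525/336*199 = -129852475/336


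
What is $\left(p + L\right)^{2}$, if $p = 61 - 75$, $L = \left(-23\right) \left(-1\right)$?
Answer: $81$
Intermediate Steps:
$L = 23$
$p = -14$
$\left(p + L\right)^{2} = \left(-14 + 23\right)^{2} = 9^{2} = 81$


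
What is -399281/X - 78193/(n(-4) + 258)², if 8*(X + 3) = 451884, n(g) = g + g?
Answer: -11748639449/1412062500 ≈ -8.3202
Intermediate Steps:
n(g) = 2*g
X = 112965/2 (X = -3 + (⅛)*451884 = -3 + 112971/2 = 112965/2 ≈ 56483.)
-399281/X - 78193/(n(-4) + 258)² = -399281/112965/2 - 78193/(2*(-4) + 258)² = -399281*2/112965 - 78193/(-8 + 258)² = -798562/112965 - 78193/(250²) = -798562/112965 - 78193/62500 = -11748639449/1412062500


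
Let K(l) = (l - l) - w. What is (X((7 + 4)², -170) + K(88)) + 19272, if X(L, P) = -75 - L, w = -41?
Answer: 19117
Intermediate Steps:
K(l) = 41 (K(l) = (l - l) - 1*(-41) = 0 + 41 = 41)
(X((7 + 4)², -170) + K(88)) + 19272 = ((-75 - (7 + 4)²) + 41) + 19272 = ((-75 - 1*11²) + 41) + 19272 = ((-75 - 1*121) + 41) + 19272 = ((-75 - 121) + 41) + 19272 = (-196 + 41) + 19272 = -155 + 19272 = 19117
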